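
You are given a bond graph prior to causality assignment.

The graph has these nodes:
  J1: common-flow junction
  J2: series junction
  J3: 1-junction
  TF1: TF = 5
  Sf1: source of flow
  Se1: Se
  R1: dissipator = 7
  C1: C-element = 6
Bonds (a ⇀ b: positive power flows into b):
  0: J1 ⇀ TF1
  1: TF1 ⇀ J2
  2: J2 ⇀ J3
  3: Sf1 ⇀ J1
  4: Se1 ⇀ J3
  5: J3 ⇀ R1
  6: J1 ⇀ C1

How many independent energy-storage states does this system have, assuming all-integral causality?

#3 stroke→Sf1  (Sf1: flow source, stroke at near end)
#4 stroke→J3  (Se1 (Se) sets effort on bond)
#0 stroke→J1  (common-f at J1 fixed by 3)
#6 stroke→J1  (1-jn J1 has f-setter on 3)
#1 stroke→TF1  (TF1 one-in-one-out from 0)
#2 stroke→J2  (common-f at J2 fixed by 1)
#5 stroke→J3  (common-f at J3 fixed by 2)

1  (C1 all integral)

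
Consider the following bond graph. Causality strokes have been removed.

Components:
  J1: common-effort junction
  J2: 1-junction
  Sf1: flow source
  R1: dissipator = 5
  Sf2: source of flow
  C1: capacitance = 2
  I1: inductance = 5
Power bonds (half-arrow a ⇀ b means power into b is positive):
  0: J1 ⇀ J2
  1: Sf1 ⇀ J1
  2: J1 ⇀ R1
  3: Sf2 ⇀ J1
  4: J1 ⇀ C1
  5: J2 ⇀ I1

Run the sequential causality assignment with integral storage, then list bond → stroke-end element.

bond 1 →Sf1  (source Sf1 imposes f)
bond 3 →Sf2  (Sf2 (Sf) sets flow on bond)
bond 4 →J1  (prefer integral on C1)
bond 0 →J2  (J1: bond 4 brought effort, rest push out)
bond 2 →R1  (J1 effort already set via bond 4)
bond 5 →I1  (J2 needs exactly one f-in)

β0 stroke→J2
β1 stroke→Sf1
β2 stroke→R1
β3 stroke→Sf2
β4 stroke→J1
β5 stroke→I1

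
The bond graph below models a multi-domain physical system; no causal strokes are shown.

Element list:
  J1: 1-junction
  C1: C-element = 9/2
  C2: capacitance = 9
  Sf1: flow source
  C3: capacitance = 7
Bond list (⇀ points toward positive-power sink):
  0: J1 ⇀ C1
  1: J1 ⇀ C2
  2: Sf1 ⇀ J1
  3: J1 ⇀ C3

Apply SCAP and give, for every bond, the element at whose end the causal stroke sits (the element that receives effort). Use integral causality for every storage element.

bond 2 |Sf1  (source Sf1 imposes f)
bond 0 |J1  (1-jn J1 has f-setter on 2)
bond 1 |J1  (common-f at J1 fixed by 2)
bond 3 |J1  (J1: bond 2 brought flow, rest push out)

b0 |J1
b1 |J1
b2 |Sf1
b3 |J1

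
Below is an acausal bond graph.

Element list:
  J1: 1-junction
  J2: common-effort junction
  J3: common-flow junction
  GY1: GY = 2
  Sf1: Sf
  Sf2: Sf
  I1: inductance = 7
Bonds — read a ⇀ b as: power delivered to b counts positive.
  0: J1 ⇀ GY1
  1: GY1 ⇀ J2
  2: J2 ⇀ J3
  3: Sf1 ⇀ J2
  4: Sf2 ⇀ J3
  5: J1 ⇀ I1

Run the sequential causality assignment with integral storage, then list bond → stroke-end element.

β0 stroke→J1
β1 stroke→J2
β2 stroke→J3
β3 stroke→Sf1
β4 stroke→Sf2
β5 stroke→I1

bond 3 stroke→Sf1  (Sf1: flow source, stroke at near end)
bond 4 stroke→Sf2  (Sf2 (Sf) sets flow on bond)
bond 2 stroke→J3  (common-f at J3 fixed by 4)
bond 1 stroke→J2  (J2 needs exactly one e-in)
bond 0 stroke→J1  (through GY1, causality inverts; strokes same side of GY1)
bond 5 stroke→I1  (only one flow-in slot at J1)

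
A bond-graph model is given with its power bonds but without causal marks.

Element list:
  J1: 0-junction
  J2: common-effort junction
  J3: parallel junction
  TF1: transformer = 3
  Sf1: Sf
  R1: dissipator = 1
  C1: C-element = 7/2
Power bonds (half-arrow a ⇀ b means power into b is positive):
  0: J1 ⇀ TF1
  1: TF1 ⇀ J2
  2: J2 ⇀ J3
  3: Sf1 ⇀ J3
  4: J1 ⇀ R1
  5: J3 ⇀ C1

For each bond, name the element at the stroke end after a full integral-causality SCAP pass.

β0 stroke→J1
β1 stroke→TF1
β2 stroke→J2
β3 stroke→Sf1
β4 stroke→R1
β5 stroke→J3

#3 stroke at Sf1  (Sf1 (Sf) sets flow on bond)
#5 stroke at J3  (prefer integral on C1)
#2 stroke at J2  (0-jn J3 has e-setter on 5)
#1 stroke at TF1  (0-jn J2 has e-setter on 2)
#0 stroke at J1  (TF1 one-in-one-out from 1)
#4 stroke at R1  (0-jn J1 has e-setter on 0)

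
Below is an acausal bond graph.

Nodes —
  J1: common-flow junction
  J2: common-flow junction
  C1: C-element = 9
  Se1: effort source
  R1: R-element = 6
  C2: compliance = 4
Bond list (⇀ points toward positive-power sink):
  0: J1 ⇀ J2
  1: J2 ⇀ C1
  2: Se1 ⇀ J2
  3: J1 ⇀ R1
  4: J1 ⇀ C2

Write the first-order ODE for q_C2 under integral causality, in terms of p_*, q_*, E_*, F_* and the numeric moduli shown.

#2 stroke at J2  (Se1 fixes effort; stroke away)
#1 stroke at J2  (C1 outputs effort q/C1)
#0 stroke at J1  (J2 needs exactly one f-in)
#4 stroke at J1  (C2 outputs effort q/C2)
#3 stroke at R1  (J1 needs exactly one f-in)

dq_C2/dt = E_Se1/6 - q_C1/54 - q_C2/24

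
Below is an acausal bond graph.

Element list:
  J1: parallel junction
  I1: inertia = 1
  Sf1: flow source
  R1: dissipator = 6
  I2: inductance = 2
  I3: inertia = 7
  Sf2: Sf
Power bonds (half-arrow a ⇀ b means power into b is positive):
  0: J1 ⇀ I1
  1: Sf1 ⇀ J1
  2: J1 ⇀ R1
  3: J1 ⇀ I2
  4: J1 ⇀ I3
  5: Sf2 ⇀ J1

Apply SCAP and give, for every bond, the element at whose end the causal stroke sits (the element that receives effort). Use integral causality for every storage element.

#1 →Sf1  (source Sf1 imposes f)
#5 →Sf2  (Sf2 (Sf) sets flow on bond)
#0 →I1  (I1: I, integral causality)
#3 →I2  (prefer integral on I2)
#4 →I3  (I3 outputs flow p/I3)
#2 →J1  (J1 needs exactly one e-in)

bond 0 stroke→I1
bond 1 stroke→Sf1
bond 2 stroke→J1
bond 3 stroke→I2
bond 4 stroke→I3
bond 5 stroke→Sf2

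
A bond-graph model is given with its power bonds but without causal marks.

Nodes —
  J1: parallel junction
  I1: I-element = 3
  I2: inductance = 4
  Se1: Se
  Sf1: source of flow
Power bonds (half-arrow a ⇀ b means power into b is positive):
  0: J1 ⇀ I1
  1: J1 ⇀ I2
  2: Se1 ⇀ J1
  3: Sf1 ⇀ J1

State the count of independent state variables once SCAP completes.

2  (I1, I2 all integral)

bond 2 →J1  (Se1: effort source, stroke at far end)
bond 3 →Sf1  (Sf1 fixes flow; stroke at Sf1)
bond 0 →I1  (J1: bond 2 brought effort, rest push out)
bond 1 →I2  (common-e at J1 fixed by 2)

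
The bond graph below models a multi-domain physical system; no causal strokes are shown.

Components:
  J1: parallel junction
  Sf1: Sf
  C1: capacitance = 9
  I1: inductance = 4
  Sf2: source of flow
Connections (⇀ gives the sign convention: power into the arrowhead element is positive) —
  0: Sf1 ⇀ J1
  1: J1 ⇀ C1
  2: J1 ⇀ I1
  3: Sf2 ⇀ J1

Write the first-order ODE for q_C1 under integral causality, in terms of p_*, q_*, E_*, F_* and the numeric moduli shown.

dq_C1/dt = F_Sf1 + F_Sf2 - p_I1/4

b0 stroke at Sf1  (Sf1 (Sf) sets flow on bond)
b3 stroke at Sf2  (Sf2 (Sf) sets flow on bond)
b1 stroke at J1  (C1 integral (e out))
b2 stroke at I1  (J1: bond 1 brought effort, rest push out)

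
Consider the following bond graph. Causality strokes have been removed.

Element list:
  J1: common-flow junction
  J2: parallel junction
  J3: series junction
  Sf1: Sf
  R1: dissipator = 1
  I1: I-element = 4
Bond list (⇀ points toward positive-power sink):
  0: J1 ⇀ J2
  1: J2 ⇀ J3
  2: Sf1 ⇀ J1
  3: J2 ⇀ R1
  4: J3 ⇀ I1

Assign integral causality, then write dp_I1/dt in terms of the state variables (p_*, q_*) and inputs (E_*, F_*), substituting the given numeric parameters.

β2 stroke at Sf1  (source Sf1 imposes f)
β0 stroke at J1  (J1: bond 2 brought flow, rest push out)
β4 stroke at I1  (I1 integral (f out))
β1 stroke at J3  (J3 flow already set via bond 4)
β3 stroke at J2  (J2 needs exactly one e-in)

dp_I1/dt = F_Sf1 - p_I1/4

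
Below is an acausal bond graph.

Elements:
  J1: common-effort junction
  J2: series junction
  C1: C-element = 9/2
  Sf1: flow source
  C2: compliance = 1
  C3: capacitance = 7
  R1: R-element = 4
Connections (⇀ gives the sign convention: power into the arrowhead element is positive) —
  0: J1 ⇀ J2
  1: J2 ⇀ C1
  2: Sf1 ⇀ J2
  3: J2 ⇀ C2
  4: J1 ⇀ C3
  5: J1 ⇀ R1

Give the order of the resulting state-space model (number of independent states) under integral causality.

3  (C1, C2, C3 all integral)

b2 stroke→Sf1  (Sf1 (Sf) sets flow on bond)
b0 stroke→J2  (J2 flow already set via bond 2)
b1 stroke→J2  (1-jn J2 has f-setter on 2)
b3 stroke→J2  (1-jn J2 has f-setter on 2)
b4 stroke→J1  (C3 outputs effort q/C3)
b5 stroke→R1  (common-e at J1 fixed by 4)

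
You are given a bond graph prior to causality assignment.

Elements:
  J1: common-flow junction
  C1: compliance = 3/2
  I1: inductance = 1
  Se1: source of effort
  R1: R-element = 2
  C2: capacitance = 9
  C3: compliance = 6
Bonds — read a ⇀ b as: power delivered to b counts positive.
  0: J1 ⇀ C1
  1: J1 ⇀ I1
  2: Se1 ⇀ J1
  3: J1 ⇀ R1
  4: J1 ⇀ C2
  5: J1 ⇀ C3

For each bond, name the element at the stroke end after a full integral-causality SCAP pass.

β0 stroke at J1
β1 stroke at I1
β2 stroke at J1
β3 stroke at J1
β4 stroke at J1
β5 stroke at J1

#2 stroke at J1  (Se1 fixes effort; stroke away)
#0 stroke at J1  (C1 outputs effort q/C1)
#1 stroke at I1  (I1: I, integral causality)
#3 stroke at J1  (J1: bond 1 brought flow, rest push out)
#4 stroke at J1  (common-f at J1 fixed by 1)
#5 stroke at J1  (1-jn J1 has f-setter on 1)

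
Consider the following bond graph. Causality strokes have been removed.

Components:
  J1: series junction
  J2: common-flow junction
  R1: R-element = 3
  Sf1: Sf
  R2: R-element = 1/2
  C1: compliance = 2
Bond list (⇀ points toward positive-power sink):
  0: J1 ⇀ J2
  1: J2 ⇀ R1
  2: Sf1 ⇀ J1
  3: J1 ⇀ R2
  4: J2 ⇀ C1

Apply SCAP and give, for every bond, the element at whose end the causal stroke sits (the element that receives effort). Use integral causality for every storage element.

β0 stroke→J1
β1 stroke→J2
β2 stroke→Sf1
β3 stroke→J1
β4 stroke→J2

#2 →Sf1  (source Sf1 imposes f)
#0 →J1  (J1: bond 2 brought flow, rest push out)
#3 →J1  (1-jn J1 has f-setter on 2)
#1 →J2  (J2 flow already set via bond 0)
#4 →J2  (J2: bond 0 brought flow, rest push out)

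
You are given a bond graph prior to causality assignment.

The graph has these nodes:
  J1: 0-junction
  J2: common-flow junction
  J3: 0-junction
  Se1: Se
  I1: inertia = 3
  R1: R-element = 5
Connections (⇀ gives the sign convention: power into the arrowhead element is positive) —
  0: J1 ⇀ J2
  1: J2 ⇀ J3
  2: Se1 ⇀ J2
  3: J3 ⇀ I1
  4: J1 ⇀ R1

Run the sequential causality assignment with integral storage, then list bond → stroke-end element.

b2 stroke→J2  (source Se1 imposes e)
b3 stroke→I1  (I1 integral (f out))
b1 stroke→J3  (J3: last free bond brings effort in)
b0 stroke→J2  (J2: bond 1 brought flow, rest push out)
b4 stroke→J1  (closing 0-jn rule on J1)

bond 0 →J2
bond 1 →J3
bond 2 →J2
bond 3 →I1
bond 4 →J1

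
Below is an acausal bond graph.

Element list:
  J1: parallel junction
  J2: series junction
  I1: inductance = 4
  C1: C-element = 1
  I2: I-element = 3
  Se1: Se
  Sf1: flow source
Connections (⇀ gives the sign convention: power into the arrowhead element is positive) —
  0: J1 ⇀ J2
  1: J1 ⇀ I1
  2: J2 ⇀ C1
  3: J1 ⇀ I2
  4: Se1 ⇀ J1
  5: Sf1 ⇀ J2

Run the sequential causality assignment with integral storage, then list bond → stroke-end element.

β0 stroke→J2
β1 stroke→I1
β2 stroke→J2
β3 stroke→I2
β4 stroke→J1
β5 stroke→Sf1

#4 stroke at J1  (Se1 fixes effort; stroke away)
#5 stroke at Sf1  (Sf1 fixes flow; stroke at Sf1)
#0 stroke at J2  (J1: bond 4 brought effort, rest push out)
#1 stroke at I1  (common-e at J1 fixed by 4)
#3 stroke at I2  (J1 effort already set via bond 4)
#2 stroke at J2  (common-f at J2 fixed by 5)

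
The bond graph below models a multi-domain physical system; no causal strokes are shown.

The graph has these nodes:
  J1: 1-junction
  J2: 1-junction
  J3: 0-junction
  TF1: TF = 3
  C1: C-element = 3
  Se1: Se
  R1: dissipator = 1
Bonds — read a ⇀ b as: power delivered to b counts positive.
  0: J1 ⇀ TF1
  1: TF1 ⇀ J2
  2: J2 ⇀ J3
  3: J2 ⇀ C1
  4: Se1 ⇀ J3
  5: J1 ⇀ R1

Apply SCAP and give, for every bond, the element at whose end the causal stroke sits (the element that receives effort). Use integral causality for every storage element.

bond 4 |J3  (Se1 (Se) sets effort on bond)
bond 2 |J2  (common-e at J3 fixed by 4)
bond 3 |J2  (C1 integral (e out))
bond 1 |TF1  (J2: last free bond brings flow in)
bond 0 |J1  (through TF1, causality passes straight; one stroke at TF1)
bond 5 |R1  (J1 needs exactly one f-in)

#0 stroke at J1
#1 stroke at TF1
#2 stroke at J2
#3 stroke at J2
#4 stroke at J3
#5 stroke at R1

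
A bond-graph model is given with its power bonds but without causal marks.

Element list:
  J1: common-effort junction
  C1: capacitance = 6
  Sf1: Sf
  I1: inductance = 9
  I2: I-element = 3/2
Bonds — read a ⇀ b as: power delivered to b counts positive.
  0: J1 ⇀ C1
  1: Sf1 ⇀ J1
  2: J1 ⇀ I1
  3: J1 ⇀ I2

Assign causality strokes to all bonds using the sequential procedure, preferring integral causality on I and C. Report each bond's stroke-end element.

bond 0 →J1
bond 1 →Sf1
bond 2 →I1
bond 3 →I2

#1 stroke→Sf1  (Sf1: flow source, stroke at near end)
#0 stroke→J1  (prefer integral on C1)
#2 stroke→I1  (common-e at J1 fixed by 0)
#3 stroke→I2  (common-e at J1 fixed by 0)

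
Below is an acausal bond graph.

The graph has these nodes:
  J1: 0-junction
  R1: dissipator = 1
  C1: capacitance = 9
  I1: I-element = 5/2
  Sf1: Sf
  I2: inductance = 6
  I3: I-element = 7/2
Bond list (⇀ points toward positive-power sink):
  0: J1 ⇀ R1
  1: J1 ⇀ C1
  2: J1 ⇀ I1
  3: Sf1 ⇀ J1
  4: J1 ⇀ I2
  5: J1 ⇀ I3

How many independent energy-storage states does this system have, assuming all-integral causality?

4  (C1, I1, I2, I3 all integral)

b3 →Sf1  (Sf1 (Sf) sets flow on bond)
b1 →J1  (C1 outputs effort q/C1)
b0 →R1  (0-jn J1 has e-setter on 1)
b2 →I1  (J1: bond 1 brought effort, rest push out)
b4 →I2  (0-jn J1 has e-setter on 1)
b5 →I3  (0-jn J1 has e-setter on 1)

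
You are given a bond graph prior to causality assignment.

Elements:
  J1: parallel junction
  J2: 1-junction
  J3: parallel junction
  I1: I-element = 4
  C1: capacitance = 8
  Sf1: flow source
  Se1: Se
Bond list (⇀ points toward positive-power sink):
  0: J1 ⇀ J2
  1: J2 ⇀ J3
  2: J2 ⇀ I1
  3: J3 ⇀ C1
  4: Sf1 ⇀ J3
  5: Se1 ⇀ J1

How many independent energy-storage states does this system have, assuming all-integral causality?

2  (C1, I1 all integral)

b4 stroke→Sf1  (source Sf1 imposes f)
b5 stroke→J1  (Se1 fixes effort; stroke away)
b0 stroke→J2  (J1: bond 5 brought effort, rest push out)
b2 stroke→I1  (prefer integral on I1)
b1 stroke→J2  (common-f at J2 fixed by 2)
b3 stroke→J3  (only one effort-in slot at J3)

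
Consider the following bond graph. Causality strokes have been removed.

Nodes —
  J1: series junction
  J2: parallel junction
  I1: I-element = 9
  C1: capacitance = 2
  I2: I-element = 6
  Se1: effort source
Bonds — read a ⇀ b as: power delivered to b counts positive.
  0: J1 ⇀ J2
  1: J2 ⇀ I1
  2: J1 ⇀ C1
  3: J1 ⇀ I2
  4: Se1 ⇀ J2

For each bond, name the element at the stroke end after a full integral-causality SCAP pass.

β0 |J1
β1 |I1
β2 |J1
β3 |I2
β4 |J2

b4 stroke→J2  (Se1: effort source, stroke at far end)
b0 stroke→J1  (common-e at J2 fixed by 4)
b1 stroke→I1  (J2 effort already set via bond 4)
b2 stroke→J1  (C1 integral (e out))
b3 stroke→I2  (J1 needs exactly one f-in)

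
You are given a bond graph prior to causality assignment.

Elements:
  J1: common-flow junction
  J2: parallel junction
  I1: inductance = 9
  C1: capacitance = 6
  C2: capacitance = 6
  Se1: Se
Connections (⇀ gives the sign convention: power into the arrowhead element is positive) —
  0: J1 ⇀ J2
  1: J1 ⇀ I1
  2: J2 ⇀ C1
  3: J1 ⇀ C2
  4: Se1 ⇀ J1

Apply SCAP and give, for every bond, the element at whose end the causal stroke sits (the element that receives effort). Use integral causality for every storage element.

b4 |J1  (source Se1 imposes e)
b1 |I1  (prefer integral on I1)
b0 |J1  (common-f at J1 fixed by 1)
b3 |J1  (J1 flow already set via bond 1)
b2 |J2  (closing 0-jn rule on J2)

b0 →J1
b1 →I1
b2 →J2
b3 →J1
b4 →J1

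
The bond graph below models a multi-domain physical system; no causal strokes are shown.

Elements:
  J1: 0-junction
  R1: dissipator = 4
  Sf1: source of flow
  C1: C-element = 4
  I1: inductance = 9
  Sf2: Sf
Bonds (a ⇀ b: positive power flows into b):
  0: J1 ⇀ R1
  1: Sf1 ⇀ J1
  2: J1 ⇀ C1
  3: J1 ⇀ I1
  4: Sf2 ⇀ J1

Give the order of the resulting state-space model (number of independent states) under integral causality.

β1 →Sf1  (source Sf1 imposes f)
β4 →Sf2  (Sf2: flow source, stroke at near end)
β2 →J1  (C1 integral (e out))
β0 →R1  (common-e at J1 fixed by 2)
β3 →I1  (0-jn J1 has e-setter on 2)

2  (C1, I1 all integral)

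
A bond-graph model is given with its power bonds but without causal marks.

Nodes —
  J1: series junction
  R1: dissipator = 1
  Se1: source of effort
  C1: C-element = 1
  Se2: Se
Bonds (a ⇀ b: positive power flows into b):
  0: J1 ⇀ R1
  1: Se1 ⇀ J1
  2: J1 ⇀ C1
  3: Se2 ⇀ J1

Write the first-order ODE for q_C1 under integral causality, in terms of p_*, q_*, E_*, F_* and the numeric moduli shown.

dq_C1/dt = E_Se1 + E_Se2 - q_C1

#1 →J1  (source Se1 imposes e)
#3 →J1  (source Se2 imposes e)
#2 →J1  (C1 integral (e out))
#0 →R1  (only one flow-in slot at J1)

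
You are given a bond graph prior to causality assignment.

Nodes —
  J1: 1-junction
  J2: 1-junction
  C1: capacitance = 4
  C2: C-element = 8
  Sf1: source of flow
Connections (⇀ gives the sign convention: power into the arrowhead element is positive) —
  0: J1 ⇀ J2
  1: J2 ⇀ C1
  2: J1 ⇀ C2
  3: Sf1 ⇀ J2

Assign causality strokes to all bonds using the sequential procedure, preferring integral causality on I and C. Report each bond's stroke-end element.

#3 stroke→Sf1  (Sf1 (Sf) sets flow on bond)
#0 stroke→J2  (J2 flow already set via bond 3)
#1 stroke→J2  (1-jn J2 has f-setter on 3)
#2 stroke→J1  (common-f at J1 fixed by 0)

bond 0 stroke→J2
bond 1 stroke→J2
bond 2 stroke→J1
bond 3 stroke→Sf1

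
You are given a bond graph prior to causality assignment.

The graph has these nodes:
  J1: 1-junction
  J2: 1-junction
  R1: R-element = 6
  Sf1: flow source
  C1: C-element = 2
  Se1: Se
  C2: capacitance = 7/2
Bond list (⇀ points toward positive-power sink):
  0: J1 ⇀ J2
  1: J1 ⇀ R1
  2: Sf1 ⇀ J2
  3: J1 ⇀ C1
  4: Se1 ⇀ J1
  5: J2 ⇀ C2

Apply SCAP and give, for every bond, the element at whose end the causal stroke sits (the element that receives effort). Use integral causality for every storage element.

bond 0 →J2
bond 1 →J1
bond 2 →Sf1
bond 3 →J1
bond 4 →J1
bond 5 →J2

β2 stroke→Sf1  (source Sf1 imposes f)
β4 stroke→J1  (Se1 (Se) sets effort on bond)
β0 stroke→J2  (1-jn J2 has f-setter on 2)
β5 stroke→J2  (J2 flow already set via bond 2)
β1 stroke→J1  (J1: bond 0 brought flow, rest push out)
β3 stroke→J1  (1-jn J1 has f-setter on 0)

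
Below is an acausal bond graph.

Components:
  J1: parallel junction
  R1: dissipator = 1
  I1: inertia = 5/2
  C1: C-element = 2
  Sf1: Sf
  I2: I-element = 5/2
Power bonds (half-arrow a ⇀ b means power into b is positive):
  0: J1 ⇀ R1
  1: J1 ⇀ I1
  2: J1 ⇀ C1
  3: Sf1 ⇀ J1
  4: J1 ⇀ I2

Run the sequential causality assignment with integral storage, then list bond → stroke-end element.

β0 |R1
β1 |I1
β2 |J1
β3 |Sf1
β4 |I2

b3 →Sf1  (source Sf1 imposes f)
b1 →I1  (I1 integral (f out))
b2 →J1  (C1: C, integral causality)
b0 →R1  (J1: bond 2 brought effort, rest push out)
b4 →I2  (J1: bond 2 brought effort, rest push out)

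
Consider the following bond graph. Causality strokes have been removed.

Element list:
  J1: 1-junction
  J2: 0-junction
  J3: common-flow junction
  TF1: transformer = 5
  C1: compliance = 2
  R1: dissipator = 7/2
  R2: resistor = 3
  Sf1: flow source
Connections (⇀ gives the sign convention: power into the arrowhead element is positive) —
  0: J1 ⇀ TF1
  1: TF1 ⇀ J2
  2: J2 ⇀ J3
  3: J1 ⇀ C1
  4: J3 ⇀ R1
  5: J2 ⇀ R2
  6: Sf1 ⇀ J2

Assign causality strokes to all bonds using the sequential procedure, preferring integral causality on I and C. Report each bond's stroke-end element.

b6 |Sf1  (Sf1: flow source, stroke at near end)
b3 |J1  (prefer integral on C1)
b0 |TF1  (closing 1-jn rule on J1)
b1 |J2  (TF TF1: opposite of bond 0)
b2 |J3  (J2: bond 1 brought effort, rest push out)
b5 |R2  (0-jn J2 has e-setter on 1)
b4 |R1  (closing 1-jn rule on J3)

b0 stroke→TF1
b1 stroke→J2
b2 stroke→J3
b3 stroke→J1
b4 stroke→R1
b5 stroke→R2
b6 stroke→Sf1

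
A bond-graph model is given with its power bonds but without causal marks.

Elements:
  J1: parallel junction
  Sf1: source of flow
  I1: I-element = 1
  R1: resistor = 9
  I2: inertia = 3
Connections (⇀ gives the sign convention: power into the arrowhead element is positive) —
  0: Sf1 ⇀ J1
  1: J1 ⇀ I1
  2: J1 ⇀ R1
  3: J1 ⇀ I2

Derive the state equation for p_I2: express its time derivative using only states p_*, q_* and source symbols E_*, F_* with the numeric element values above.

dp_I2/dt = 9*F_Sf1 - 9*p_I1 - 3*p_I2

b0 |Sf1  (Sf1 fixes flow; stroke at Sf1)
b1 |I1  (I1 integral (f out))
b3 |I2  (prefer integral on I2)
b2 |J1  (closing 0-jn rule on J1)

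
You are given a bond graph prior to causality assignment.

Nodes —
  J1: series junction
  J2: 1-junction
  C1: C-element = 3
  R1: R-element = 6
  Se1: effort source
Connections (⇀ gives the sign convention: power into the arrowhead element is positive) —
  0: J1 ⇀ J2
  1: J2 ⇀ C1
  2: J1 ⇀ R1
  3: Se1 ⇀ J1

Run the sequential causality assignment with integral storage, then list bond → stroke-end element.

#3 →J1  (Se1: effort source, stroke at far end)
#1 →J2  (C1: C, integral causality)
#0 →J1  (J2 needs exactly one f-in)
#2 →R1  (J1 needs exactly one f-in)

#0 |J1
#1 |J2
#2 |R1
#3 |J1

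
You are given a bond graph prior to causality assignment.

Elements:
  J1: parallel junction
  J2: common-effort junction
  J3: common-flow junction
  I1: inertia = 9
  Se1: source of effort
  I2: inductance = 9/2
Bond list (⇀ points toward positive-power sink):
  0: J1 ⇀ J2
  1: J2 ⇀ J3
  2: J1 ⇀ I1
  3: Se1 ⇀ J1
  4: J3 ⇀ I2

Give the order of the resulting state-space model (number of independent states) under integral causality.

2  (I1, I2 all integral)

b3 |J1  (Se1: effort source, stroke at far end)
b0 |J2  (0-jn J1 has e-setter on 3)
b2 |I1  (common-e at J1 fixed by 3)
b1 |J3  (J2 effort already set via bond 0)
b4 |I2  (closing 1-jn rule on J3)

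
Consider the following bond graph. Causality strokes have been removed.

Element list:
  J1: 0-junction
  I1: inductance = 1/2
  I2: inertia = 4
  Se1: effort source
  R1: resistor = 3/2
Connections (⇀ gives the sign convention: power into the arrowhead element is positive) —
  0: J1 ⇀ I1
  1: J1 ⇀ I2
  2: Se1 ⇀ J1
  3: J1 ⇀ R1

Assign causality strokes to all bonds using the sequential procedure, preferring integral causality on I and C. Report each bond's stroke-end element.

β2 stroke at J1  (Se1: effort source, stroke at far end)
β0 stroke at I1  (J1: bond 2 brought effort, rest push out)
β1 stroke at I2  (J1: bond 2 brought effort, rest push out)
β3 stroke at R1  (J1 effort already set via bond 2)

#0 |I1
#1 |I2
#2 |J1
#3 |R1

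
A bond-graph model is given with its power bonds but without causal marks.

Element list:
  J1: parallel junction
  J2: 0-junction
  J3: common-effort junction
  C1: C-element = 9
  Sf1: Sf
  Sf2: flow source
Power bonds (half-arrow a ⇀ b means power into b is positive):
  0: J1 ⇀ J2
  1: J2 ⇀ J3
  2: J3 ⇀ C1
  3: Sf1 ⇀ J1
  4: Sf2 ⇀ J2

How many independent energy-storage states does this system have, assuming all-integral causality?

1  (C1 all integral)

bond 3 →Sf1  (Sf1 fixes flow; stroke at Sf1)
bond 4 →Sf2  (source Sf2 imposes f)
bond 0 →J1  (closing 0-jn rule on J1)
bond 1 →J2  (closing 0-jn rule on J2)
bond 2 →J3  (J3: last free bond brings effort in)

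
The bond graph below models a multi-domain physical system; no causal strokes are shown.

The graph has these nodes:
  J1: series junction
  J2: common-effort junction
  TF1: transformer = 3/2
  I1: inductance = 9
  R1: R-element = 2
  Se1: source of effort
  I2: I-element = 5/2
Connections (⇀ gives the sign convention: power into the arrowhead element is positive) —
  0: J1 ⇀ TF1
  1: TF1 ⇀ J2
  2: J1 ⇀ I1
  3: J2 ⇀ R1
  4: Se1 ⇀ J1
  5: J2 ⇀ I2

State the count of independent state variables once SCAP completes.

#4 stroke→J1  (source Se1 imposes e)
#2 stroke→I1  (I1 integral (f out))
#0 stroke→J1  (J1 flow already set via bond 2)
#1 stroke→TF1  (TF1 one-in-one-out from 0)
#5 stroke→I2  (I2 integral (f out))
#3 stroke→J2  (J2 needs exactly one e-in)

2  (I1, I2 all integral)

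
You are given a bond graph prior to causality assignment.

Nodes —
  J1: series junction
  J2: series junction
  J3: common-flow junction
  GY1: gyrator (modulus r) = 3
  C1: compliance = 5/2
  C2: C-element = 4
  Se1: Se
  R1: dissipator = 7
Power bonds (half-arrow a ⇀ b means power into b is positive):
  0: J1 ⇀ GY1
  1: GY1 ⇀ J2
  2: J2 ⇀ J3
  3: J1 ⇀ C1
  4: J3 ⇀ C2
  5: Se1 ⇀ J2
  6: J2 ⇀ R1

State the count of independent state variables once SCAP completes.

2  (C1, C2 all integral)

b5 stroke→J2  (Se1 (Se) sets effort on bond)
b3 stroke→J1  (C1 integral (e out))
b0 stroke→GY1  (J1 needs exactly one f-in)
b1 stroke→GY1  (GY GY1: same side as bond 0)
b2 stroke→J2  (J2 flow already set via bond 1)
b6 stroke→J2  (J2: bond 1 brought flow, rest push out)
b4 stroke→J3  (1-jn J3 has f-setter on 2)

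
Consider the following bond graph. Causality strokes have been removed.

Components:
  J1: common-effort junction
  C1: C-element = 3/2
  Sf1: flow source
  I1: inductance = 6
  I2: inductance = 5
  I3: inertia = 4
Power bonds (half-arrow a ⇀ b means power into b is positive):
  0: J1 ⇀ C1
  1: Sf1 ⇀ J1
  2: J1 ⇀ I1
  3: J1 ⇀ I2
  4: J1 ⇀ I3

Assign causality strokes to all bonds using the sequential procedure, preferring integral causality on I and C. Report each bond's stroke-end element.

β1 |Sf1  (Sf1: flow source, stroke at near end)
β0 |J1  (C1 integral (e out))
β2 |I1  (J1 effort already set via bond 0)
β3 |I2  (J1 effort already set via bond 0)
β4 |I3  (common-e at J1 fixed by 0)

β0 |J1
β1 |Sf1
β2 |I1
β3 |I2
β4 |I3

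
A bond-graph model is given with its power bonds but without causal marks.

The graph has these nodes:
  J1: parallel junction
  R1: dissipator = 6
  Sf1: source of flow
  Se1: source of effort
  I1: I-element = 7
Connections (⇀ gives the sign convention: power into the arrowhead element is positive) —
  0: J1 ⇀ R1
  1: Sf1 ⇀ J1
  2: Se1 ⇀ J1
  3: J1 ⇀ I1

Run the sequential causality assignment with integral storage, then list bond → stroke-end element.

b1 stroke at Sf1  (Sf1 fixes flow; stroke at Sf1)
b2 stroke at J1  (source Se1 imposes e)
b0 stroke at R1  (J1: bond 2 brought effort, rest push out)
b3 stroke at I1  (common-e at J1 fixed by 2)

b0 →R1
b1 →Sf1
b2 →J1
b3 →I1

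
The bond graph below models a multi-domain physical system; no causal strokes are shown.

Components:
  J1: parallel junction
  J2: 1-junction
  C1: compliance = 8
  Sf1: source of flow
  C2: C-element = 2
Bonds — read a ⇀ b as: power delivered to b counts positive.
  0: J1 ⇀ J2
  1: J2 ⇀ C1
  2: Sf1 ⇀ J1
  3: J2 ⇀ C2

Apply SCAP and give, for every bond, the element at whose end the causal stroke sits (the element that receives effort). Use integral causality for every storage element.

#2 stroke at Sf1  (Sf1 (Sf) sets flow on bond)
#0 stroke at J1  (J1: last free bond brings effort in)
#1 stroke at J2  (1-jn J2 has f-setter on 0)
#3 stroke at J2  (J2 flow already set via bond 0)

bond 0 →J1
bond 1 →J2
bond 2 →Sf1
bond 3 →J2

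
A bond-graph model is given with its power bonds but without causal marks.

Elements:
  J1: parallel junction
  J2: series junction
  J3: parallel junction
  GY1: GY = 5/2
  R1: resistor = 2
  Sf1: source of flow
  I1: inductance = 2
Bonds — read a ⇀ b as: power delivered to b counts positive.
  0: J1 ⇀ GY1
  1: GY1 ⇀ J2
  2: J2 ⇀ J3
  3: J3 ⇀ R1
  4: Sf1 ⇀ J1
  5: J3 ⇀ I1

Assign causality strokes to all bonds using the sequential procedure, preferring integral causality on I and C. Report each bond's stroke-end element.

β4 stroke at Sf1  (Sf1 (Sf) sets flow on bond)
β0 stroke at J1  (only one effort-in slot at J1)
β1 stroke at J2  (GY GY1: same side as bond 0)
β2 stroke at J3  (J2 needs exactly one f-in)
β3 stroke at R1  (J3 effort already set via bond 2)
β5 stroke at I1  (common-e at J3 fixed by 2)

b0 →J1
b1 →J2
b2 →J3
b3 →R1
b4 →Sf1
b5 →I1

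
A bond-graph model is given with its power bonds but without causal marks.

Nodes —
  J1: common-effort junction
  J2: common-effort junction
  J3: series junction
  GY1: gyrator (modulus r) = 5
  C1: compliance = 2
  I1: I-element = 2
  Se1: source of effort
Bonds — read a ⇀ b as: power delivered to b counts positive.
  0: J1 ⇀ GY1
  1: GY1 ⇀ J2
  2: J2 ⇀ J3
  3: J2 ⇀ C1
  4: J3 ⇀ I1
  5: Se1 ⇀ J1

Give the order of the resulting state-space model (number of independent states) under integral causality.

#5 |J1  (source Se1 imposes e)
#0 |GY1  (0-jn J1 has e-setter on 5)
#1 |GY1  (GY1: gyrator matches bond 0)
#3 |J2  (prefer integral on C1)
#2 |J3  (J2: bond 3 brought effort, rest push out)
#4 |I1  (J3: last free bond brings flow in)

2  (C1, I1 all integral)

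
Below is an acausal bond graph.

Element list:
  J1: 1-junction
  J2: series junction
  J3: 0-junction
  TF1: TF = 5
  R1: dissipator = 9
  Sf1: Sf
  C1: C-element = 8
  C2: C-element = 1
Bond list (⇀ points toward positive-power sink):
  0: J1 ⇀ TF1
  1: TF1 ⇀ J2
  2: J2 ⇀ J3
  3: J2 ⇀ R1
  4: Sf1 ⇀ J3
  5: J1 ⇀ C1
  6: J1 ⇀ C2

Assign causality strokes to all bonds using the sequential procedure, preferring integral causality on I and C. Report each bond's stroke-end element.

#0 stroke at TF1
#1 stroke at J2
#2 stroke at J3
#3 stroke at J2
#4 stroke at Sf1
#5 stroke at J1
#6 stroke at J1

#4 stroke at Sf1  (source Sf1 imposes f)
#2 stroke at J3  (J3: last free bond brings effort in)
#1 stroke at J2  (J2: bond 2 brought flow, rest push out)
#3 stroke at J2  (1-jn J2 has f-setter on 2)
#0 stroke at TF1  (TF1: transformer flips bond 1)
#5 stroke at J1  (J1: bond 0 brought flow, rest push out)
#6 stroke at J1  (J1: bond 0 brought flow, rest push out)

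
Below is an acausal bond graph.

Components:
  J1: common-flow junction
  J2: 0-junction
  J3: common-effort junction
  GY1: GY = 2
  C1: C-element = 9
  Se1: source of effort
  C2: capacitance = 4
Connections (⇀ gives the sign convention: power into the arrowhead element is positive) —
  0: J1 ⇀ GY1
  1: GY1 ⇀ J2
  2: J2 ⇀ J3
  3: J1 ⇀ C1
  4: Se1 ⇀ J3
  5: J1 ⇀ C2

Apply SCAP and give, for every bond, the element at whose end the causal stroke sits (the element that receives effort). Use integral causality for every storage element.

bond 4 →J3  (Se1 fixes effort; stroke away)
bond 2 →J2  (J3: bond 4 brought effort, rest push out)
bond 1 →GY1  (J2: bond 2 brought effort, rest push out)
bond 0 →GY1  (GY1 both-in/both-out from 1)
bond 3 →J1  (J1: bond 0 brought flow, rest push out)
bond 5 →J1  (J1: bond 0 brought flow, rest push out)

b0 |GY1
b1 |GY1
b2 |J2
b3 |J1
b4 |J3
b5 |J1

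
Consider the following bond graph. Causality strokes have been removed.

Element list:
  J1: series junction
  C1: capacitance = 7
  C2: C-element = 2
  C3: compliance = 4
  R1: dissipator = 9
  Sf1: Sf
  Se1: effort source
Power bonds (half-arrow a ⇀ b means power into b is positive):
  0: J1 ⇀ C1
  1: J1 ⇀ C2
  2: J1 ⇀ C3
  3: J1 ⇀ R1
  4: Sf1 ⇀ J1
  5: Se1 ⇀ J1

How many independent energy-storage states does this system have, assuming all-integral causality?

#4 stroke at Sf1  (Sf1: flow source, stroke at near end)
#5 stroke at J1  (Se1: effort source, stroke at far end)
#0 stroke at J1  (J1 flow already set via bond 4)
#1 stroke at J1  (J1 flow already set via bond 4)
#2 stroke at J1  (J1 flow already set via bond 4)
#3 stroke at J1  (J1: bond 4 brought flow, rest push out)

3  (C1, C2, C3 all integral)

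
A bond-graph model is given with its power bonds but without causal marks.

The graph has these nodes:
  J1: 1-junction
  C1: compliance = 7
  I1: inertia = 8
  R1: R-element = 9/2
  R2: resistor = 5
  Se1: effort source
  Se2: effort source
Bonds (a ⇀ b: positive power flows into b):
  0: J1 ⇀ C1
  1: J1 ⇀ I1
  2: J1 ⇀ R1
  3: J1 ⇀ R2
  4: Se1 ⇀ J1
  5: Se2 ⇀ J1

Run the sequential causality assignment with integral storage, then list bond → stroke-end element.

bond 0 →J1
bond 1 →I1
bond 2 →J1
bond 3 →J1
bond 4 →J1
bond 5 →J1

β4 stroke at J1  (Se1 (Se) sets effort on bond)
β5 stroke at J1  (source Se2 imposes e)
β0 stroke at J1  (C1 integral (e out))
β1 stroke at I1  (I1 outputs flow p/I1)
β2 stroke at J1  (J1 flow already set via bond 1)
β3 stroke at J1  (J1 flow already set via bond 1)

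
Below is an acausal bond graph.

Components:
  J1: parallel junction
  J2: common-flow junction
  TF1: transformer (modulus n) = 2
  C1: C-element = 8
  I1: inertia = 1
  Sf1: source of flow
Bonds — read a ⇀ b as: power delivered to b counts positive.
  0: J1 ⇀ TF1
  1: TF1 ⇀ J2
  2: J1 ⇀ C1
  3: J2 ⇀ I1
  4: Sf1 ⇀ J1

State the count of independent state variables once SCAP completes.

2  (C1, I1 all integral)

b4 →Sf1  (source Sf1 imposes f)
b2 →J1  (C1 integral (e out))
b0 →TF1  (0-jn J1 has e-setter on 2)
b1 →J2  (through TF1, causality passes straight; one stroke at TF1)
b3 →I1  (only one flow-in slot at J2)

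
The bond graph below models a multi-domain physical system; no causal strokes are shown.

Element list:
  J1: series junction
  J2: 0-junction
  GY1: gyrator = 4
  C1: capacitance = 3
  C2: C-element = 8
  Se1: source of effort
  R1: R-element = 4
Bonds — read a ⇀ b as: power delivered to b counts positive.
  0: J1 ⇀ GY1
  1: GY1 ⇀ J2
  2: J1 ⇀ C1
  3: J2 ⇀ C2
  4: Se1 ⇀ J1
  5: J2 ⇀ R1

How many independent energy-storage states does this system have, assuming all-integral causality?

2  (C1, C2 all integral)

#4 stroke→J1  (Se1: effort source, stroke at far end)
#2 stroke→J1  (C1: C, integral causality)
#0 stroke→GY1  (only one flow-in slot at J1)
#1 stroke→GY1  (GY GY1: same side as bond 0)
#3 stroke→J2  (C2 outputs effort q/C2)
#5 stroke→R1  (J2: bond 3 brought effort, rest push out)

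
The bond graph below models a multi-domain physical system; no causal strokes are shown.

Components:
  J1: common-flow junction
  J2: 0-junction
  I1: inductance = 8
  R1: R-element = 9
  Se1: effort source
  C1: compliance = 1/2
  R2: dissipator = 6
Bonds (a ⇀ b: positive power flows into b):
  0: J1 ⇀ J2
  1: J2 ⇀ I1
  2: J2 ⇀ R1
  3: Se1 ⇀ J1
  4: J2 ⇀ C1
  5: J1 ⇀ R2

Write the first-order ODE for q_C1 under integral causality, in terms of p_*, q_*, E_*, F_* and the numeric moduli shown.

dq_C1/dt = E_Se1/6 - p_I1/8 - 5*q_C1/9

β3 →J1  (Se1: effort source, stroke at far end)
β1 →I1  (I1 outputs flow p/I1)
β4 →J2  (C1: C, integral causality)
β0 →J1  (J2: bond 4 brought effort, rest push out)
β2 →R1  (0-jn J2 has e-setter on 4)
β5 →R2  (J1 needs exactly one f-in)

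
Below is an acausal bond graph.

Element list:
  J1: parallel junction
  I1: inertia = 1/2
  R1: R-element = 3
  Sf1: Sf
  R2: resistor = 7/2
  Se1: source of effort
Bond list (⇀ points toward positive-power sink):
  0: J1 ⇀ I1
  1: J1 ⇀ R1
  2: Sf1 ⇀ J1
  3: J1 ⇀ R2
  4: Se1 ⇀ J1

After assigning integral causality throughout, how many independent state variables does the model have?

1  (I1 all integral)

#2 →Sf1  (Sf1 (Sf) sets flow on bond)
#4 →J1  (Se1 (Se) sets effort on bond)
#0 →I1  (J1 effort already set via bond 4)
#1 →R1  (common-e at J1 fixed by 4)
#3 →R2  (J1 effort already set via bond 4)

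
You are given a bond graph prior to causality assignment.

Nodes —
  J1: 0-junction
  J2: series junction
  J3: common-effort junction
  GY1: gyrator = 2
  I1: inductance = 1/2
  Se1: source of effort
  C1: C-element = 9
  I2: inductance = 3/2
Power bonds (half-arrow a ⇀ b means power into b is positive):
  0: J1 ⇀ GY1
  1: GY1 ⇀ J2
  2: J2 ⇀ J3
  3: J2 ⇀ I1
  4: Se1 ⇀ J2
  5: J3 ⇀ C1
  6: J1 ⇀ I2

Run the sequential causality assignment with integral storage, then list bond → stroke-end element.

bond 0 stroke at J1
bond 1 stroke at J2
bond 2 stroke at J2
bond 3 stroke at I1
bond 4 stroke at J2
bond 5 stroke at J3
bond 6 stroke at I2

bond 4 stroke at J2  (Se1 (Se) sets effort on bond)
bond 3 stroke at I1  (I1 outputs flow p/I1)
bond 1 stroke at J2  (1-jn J2 has f-setter on 3)
bond 2 stroke at J2  (common-f at J2 fixed by 3)
bond 5 stroke at J3  (J3 needs exactly one e-in)
bond 0 stroke at J1  (through GY1, causality inverts; strokes same side of GY1)
bond 6 stroke at I2  (J1 effort already set via bond 0)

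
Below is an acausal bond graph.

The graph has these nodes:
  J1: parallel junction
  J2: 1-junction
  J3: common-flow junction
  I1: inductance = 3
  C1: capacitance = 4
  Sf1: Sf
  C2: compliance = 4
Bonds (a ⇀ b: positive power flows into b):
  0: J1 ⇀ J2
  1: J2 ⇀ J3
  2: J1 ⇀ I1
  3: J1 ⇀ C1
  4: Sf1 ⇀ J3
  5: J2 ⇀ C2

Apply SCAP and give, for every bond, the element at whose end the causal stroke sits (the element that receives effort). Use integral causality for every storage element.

b0 →J2
b1 →J3
b2 →I1
b3 →J1
b4 →Sf1
b5 →J2

bond 4 stroke at Sf1  (Sf1: flow source, stroke at near end)
bond 1 stroke at J3  (1-jn J3 has f-setter on 4)
bond 0 stroke at J2  (1-jn J2 has f-setter on 1)
bond 5 stroke at J2  (common-f at J2 fixed by 1)
bond 2 stroke at I1  (prefer integral on I1)
bond 3 stroke at J1  (only one effort-in slot at J1)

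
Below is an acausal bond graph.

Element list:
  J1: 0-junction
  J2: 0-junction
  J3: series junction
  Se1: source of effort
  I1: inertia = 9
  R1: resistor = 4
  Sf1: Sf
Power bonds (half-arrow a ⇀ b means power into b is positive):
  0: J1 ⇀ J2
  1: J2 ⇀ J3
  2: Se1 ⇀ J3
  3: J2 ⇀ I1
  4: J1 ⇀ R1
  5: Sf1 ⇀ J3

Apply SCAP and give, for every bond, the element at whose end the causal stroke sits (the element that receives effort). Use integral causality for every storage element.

#0 →J2
#1 →J3
#2 →J3
#3 →I1
#4 →J1
#5 →Sf1

bond 2 stroke at J3  (source Se1 imposes e)
bond 5 stroke at Sf1  (Sf1 fixes flow; stroke at Sf1)
bond 1 stroke at J3  (J3 flow already set via bond 5)
bond 3 stroke at I1  (I1 outputs flow p/I1)
bond 0 stroke at J2  (only one effort-in slot at J2)
bond 4 stroke at J1  (J1 needs exactly one e-in)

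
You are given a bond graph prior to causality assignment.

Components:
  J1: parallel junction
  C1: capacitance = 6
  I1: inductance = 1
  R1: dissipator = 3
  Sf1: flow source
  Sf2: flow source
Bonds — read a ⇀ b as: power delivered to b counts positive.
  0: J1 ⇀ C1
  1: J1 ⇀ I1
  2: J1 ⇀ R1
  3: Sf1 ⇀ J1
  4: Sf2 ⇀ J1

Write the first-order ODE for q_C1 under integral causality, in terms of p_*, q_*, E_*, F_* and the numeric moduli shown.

dq_C1/dt = F_Sf1 + F_Sf2 - p_I1 - q_C1/18

bond 3 |Sf1  (source Sf1 imposes f)
bond 4 |Sf2  (source Sf2 imposes f)
bond 0 |J1  (C1 integral (e out))
bond 1 |I1  (common-e at J1 fixed by 0)
bond 2 |R1  (J1 effort already set via bond 0)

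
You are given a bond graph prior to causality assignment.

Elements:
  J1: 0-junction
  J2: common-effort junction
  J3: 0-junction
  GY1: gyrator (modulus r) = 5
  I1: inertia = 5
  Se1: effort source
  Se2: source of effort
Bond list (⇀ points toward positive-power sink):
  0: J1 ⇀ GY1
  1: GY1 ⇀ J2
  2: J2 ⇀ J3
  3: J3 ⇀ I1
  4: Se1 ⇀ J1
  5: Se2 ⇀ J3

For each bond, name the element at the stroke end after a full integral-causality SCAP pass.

bond 4 stroke→J1  (Se1: effort source, stroke at far end)
bond 5 stroke→J3  (Se2: effort source, stroke at far end)
bond 0 stroke→GY1  (common-e at J1 fixed by 4)
bond 2 stroke→J2  (J3 effort already set via bond 5)
bond 3 stroke→I1  (J3: bond 5 brought effort, rest push out)
bond 1 stroke→GY1  (GY1: gyrator matches bond 0)

β0 stroke→GY1
β1 stroke→GY1
β2 stroke→J2
β3 stroke→I1
β4 stroke→J1
β5 stroke→J3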